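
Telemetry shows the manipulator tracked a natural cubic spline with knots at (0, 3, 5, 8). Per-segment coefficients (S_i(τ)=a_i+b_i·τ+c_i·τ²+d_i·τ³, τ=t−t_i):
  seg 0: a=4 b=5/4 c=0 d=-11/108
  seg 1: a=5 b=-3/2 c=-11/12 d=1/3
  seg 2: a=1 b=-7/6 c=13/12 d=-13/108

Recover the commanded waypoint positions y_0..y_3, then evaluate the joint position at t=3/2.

y_0=4 y_1=5 y_2=1 y_3=4
S(3/2) = 177/32

y_0 = S_0(0) = a_0 = 4
y_1 = S_1(0) = a_1 = 5
y_2 = S_2(0) = a_2 = 1
y_3 = S_2(3) = 4
t_q=3/2 is in segment 0 (τ=3/2); S_0(τ)=177/32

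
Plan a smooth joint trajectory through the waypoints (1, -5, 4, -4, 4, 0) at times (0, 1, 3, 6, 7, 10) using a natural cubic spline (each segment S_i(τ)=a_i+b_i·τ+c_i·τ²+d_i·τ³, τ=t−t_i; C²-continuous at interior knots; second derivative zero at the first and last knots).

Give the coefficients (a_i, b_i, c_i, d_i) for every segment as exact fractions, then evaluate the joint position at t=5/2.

  seg 0: a=1 b=-12953/1548 c=0 d=3665/1548
  seg 1: a=-5 b=-979/774 c=3665/516 d=-6533/3096
  seg 2: a=4 b=706/387 c=-239/43 d=4715/3483
  seg 3: a=-4 b=1945/387 c=2564/387 d=-157/43
  seg 4: a=4 b=2834/387 c=-1675/387 d=1675/3483
S(5/2) = 16199/8256

Δ: Δ0=-6, Δ1=9/2, Δ2=-8/3, Δ3=8, Δ4=-4/3
row 1: diag=6, rhs=63; c'=1/3, d'=21/2
row 2: denom=10−2·1/3=28/3; d'=(-43−2·21/2)/(28/3)=-48/7
row 3: denom=8−3·9/28=197/28; d'=(64−3·-48/7)/(197/28)=2368/197
row 4: denom=8−1·28/197=1548/197; d'=(-56−1·2368/197)/(1548/197)=-3350/387
back: M4=-3350/387
back: M3=2368/197−28/197·-3350/387=5128/387
back: M2=-48/7−9/28·5128/387=-478/43
back: M1=21/2−1/3·-478/43=3665/258
M: M0=0, M1=3665/258, M2=-478/43, M3=5128/387, M4=-3350/387, M5=0
seg 0: a=1, c=M0/2=0, d=(M1−M0)/(6·1)=3665/1548, b=Δ0−h0·(2M0+M1)/6=-12953/1548
seg 1: a=-5, c=M1/2=3665/516, d=(M2−M1)/(6·2)=-6533/3096, b=Δ1−h1·(2M1+M2)/6=-979/774
seg 2: a=4, c=M2/2=-239/43, d=(M3−M2)/(6·3)=4715/3483, b=Δ2−h2·(2M2+M3)/6=706/387
seg 3: a=-4, c=M3/2=2564/387, d=(M4−M3)/(6·1)=-157/43, b=Δ3−h3·(2M3+M4)/6=1945/387
seg 4: a=4, c=M4/2=-1675/387, d=(M5−M4)/(6·3)=1675/3483, b=Δ4−h4·(2M4+M5)/6=2834/387
t_q=5/2 → seg 1, τ=3/2; S=-5+-979/774·τ+3665/516·τ²+-6533/3096·τ³=16199/8256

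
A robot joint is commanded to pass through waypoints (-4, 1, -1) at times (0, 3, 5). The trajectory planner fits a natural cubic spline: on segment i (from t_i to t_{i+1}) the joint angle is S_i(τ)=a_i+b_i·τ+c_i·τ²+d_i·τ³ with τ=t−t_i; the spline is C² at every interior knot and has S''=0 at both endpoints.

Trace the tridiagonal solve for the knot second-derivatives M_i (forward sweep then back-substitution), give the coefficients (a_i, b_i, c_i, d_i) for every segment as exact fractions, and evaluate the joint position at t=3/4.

Δ: Δ0=5/3, Δ1=-1
row 1: diag=10, rhs=-16; c'=1/5, d'=-8/5
back: M1=-8/5
M: M0=0, M1=-8/5, M2=0
seg 0: a=-4, c=M0/2=0, d=(M1−M0)/(6·3)=-4/45, b=Δ0−h0·(2M0+M1)/6=37/15
seg 1: a=1, c=M1/2=-4/5, d=(M2−M1)/(6·2)=2/15, b=Δ1−h1·(2M1+M2)/6=1/15
t_q=3/4 → seg 0, τ=3/4; S=-4+37/15·τ+0·τ²+-4/45·τ³=-35/16

  seg 0: a=-4 b=37/15 c=0 d=-4/45
  seg 1: a=1 b=1/15 c=-4/5 d=2/15
S(3/4) = -35/16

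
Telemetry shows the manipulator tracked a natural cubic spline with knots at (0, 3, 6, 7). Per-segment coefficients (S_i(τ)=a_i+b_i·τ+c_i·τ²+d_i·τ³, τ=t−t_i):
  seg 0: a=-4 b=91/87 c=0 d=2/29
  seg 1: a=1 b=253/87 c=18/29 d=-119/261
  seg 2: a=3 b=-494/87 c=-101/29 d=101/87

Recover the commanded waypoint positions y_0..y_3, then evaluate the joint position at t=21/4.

y_0=-4 y_1=1 y_2=3 y_3=-5
S(21/4) = 10193/1856

y_0 = S_0(0) = a_0 = -4
y_1 = S_1(0) = a_1 = 1
y_2 = S_2(0) = a_2 = 3
y_3 = S_2(1) = -5
t_q=21/4 is in segment 1 (τ=9/4); S_1(τ)=10193/1856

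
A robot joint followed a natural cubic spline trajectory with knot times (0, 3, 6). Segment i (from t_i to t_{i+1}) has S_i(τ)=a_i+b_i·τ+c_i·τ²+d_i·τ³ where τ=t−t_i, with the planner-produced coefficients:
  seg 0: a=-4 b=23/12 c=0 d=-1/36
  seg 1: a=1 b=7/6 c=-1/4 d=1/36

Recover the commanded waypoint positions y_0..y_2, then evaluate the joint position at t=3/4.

y_0 = S_0(0) = a_0 = -4
y_1 = S_1(0) = a_1 = 1
y_2 = S_1(3) = 3
t_q=3/4 is in segment 0 (τ=3/4); S_0(τ)=-659/256

y_0=-4 y_1=1 y_2=3
S(3/4) = -659/256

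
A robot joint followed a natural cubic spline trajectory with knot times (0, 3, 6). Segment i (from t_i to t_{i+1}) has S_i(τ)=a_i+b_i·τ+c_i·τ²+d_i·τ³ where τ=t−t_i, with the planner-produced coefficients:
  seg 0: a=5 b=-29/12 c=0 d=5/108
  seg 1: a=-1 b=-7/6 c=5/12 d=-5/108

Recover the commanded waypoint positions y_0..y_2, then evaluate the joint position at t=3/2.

y_0=5 y_1=-1 y_2=-2
S(3/2) = 49/32

y_0 = S_0(0) = a_0 = 5
y_1 = S_1(0) = a_1 = -1
y_2 = S_1(3) = -2
t_q=3/2 is in segment 0 (τ=3/2); S_0(τ)=49/32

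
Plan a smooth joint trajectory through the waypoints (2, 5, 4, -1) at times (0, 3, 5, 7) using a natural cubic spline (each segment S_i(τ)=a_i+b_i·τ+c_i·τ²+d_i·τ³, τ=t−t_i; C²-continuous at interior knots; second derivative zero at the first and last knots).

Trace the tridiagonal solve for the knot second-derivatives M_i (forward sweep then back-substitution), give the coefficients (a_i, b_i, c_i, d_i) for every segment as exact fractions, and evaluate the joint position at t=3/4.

  seg 0: a=2 b=25/19 c=0 d=-2/57
  seg 1: a=5 b=7/19 c=-6/19 d=-9/152
  seg 2: a=4 b=-61/38 c=-51/76 d=17/152
S(3/4) = 1807/608

Δ: Δ0=1, Δ1=-1/2, Δ2=-5/2
row 1: diag=10, rhs=-9; c'=1/5, d'=-9/10
row 2: denom=8−2·1/5=38/5; d'=(-12−2·-9/10)/(38/5)=-51/38
back: M2=-51/38
back: M1=-9/10−1/5·-51/38=-12/19
M: M0=0, M1=-12/19, M2=-51/38, M3=0
seg 0: a=2, c=M0/2=0, d=(M1−M0)/(6·3)=-2/57, b=Δ0−h0·(2M0+M1)/6=25/19
seg 1: a=5, c=M1/2=-6/19, d=(M2−M1)/(6·2)=-9/152, b=Δ1−h1·(2M1+M2)/6=7/19
seg 2: a=4, c=M2/2=-51/76, d=(M3−M2)/(6·2)=17/152, b=Δ2−h2·(2M2+M3)/6=-61/38
t_q=3/4 → seg 0, τ=3/4; S=2+25/19·τ+0·τ²+-2/57·τ³=1807/608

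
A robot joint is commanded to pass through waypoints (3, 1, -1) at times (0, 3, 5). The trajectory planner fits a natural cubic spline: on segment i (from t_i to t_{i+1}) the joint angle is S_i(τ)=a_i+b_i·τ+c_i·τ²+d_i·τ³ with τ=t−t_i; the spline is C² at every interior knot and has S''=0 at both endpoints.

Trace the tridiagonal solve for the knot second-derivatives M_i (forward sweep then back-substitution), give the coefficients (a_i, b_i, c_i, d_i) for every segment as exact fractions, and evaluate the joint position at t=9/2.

  seg 0: a=3 b=-17/30 c=0 d=-1/90
  seg 1: a=1 b=-13/15 c=-1/10 d=1/60
S(9/2) = -15/32

Δ: Δ0=-2/3, Δ1=-1
row 1: diag=10, rhs=-2; c'=1/5, d'=-1/5
back: M1=-1/5
M: M0=0, M1=-1/5, M2=0
seg 0: a=3, c=M0/2=0, d=(M1−M0)/(6·3)=-1/90, b=Δ0−h0·(2M0+M1)/6=-17/30
seg 1: a=1, c=M1/2=-1/10, d=(M2−M1)/(6·2)=1/60, b=Δ1−h1·(2M1+M2)/6=-13/15
t_q=9/2 → seg 1, τ=3/2; S=1+-13/15·τ+-1/10·τ²+1/60·τ³=-15/32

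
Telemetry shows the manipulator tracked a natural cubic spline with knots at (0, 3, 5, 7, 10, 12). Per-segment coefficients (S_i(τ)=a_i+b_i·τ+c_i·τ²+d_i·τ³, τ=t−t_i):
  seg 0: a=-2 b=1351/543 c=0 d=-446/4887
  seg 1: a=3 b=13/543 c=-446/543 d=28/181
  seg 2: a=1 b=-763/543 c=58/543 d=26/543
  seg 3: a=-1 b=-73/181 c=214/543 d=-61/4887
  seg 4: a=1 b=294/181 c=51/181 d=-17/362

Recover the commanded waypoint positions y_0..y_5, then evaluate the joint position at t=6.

y_0=-2 y_1=3 y_2=1 y_3=-1 y_4=1 y_5=5
S(6) = -136/543

y_0 = S_0(0) = a_0 = -2
y_1 = S_1(0) = a_1 = 3
y_2 = S_2(0) = a_2 = 1
y_3 = S_3(0) = a_3 = -1
y_4 = S_4(0) = a_4 = 1
y_5 = S_4(2) = 5
t_q=6 is in segment 2 (τ=1); S_2(τ)=-136/543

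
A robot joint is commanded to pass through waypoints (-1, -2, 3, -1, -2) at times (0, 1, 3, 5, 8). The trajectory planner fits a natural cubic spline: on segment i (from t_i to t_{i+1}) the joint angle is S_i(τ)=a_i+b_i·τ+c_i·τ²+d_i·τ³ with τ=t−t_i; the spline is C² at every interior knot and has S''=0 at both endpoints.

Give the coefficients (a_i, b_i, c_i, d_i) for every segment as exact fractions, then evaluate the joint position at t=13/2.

  seg 0: a=-1 b=-73/39 c=0 d=34/39
  seg 1: a=-2 b=29/39 c=34/13 d=-271/312
  seg 2: a=3 b=61/78 c=-135/52 d=47/78
  seg 3: a=-1 b=-185/78 c=53/52 d=-53/468
S(13/2) = -1101/416

Δ: Δ0=-1, Δ1=5/2, Δ2=-2, Δ3=-1/3
row 1: diag=6, rhs=21; c'=1/3, d'=7/2
row 2: denom=8−2·1/3=22/3; d'=(-27−2·7/2)/(22/3)=-51/11
row 3: denom=10−2·3/11=104/11; d'=(10−2·-51/11)/(104/11)=53/26
back: M3=53/26
back: M2=-51/11−3/11·53/26=-135/26
back: M1=7/2−1/3·-135/26=68/13
M: M0=0, M1=68/13, M2=-135/26, M3=53/26, M4=0
seg 0: a=-1, c=M0/2=0, d=(M1−M0)/(6·1)=34/39, b=Δ0−h0·(2M0+M1)/6=-73/39
seg 1: a=-2, c=M1/2=34/13, d=(M2−M1)/(6·2)=-271/312, b=Δ1−h1·(2M1+M2)/6=29/39
seg 2: a=3, c=M2/2=-135/52, d=(M3−M2)/(6·2)=47/78, b=Δ2−h2·(2M2+M3)/6=61/78
seg 3: a=-1, c=M3/2=53/52, d=(M4−M3)/(6·3)=-53/468, b=Δ3−h3·(2M3+M4)/6=-185/78
t_q=13/2 → seg 3, τ=3/2; S=-1+-185/78·τ+53/52·τ²+-53/468·τ³=-1101/416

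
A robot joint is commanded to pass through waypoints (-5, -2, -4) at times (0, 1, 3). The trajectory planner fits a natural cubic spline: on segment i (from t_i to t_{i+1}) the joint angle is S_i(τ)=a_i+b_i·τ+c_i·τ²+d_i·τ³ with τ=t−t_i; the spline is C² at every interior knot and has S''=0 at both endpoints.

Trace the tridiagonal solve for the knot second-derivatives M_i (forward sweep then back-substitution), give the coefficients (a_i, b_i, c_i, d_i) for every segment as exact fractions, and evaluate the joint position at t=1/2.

  seg 0: a=-5 b=11/3 c=0 d=-2/3
  seg 1: a=-2 b=5/3 c=-2 d=1/3
S(1/2) = -13/4

Δ: Δ0=3, Δ1=-1
row 1: diag=6, rhs=-24; c'=1/3, d'=-4
back: M1=-4
M: M0=0, M1=-4, M2=0
seg 0: a=-5, c=M0/2=0, d=(M1−M0)/(6·1)=-2/3, b=Δ0−h0·(2M0+M1)/6=11/3
seg 1: a=-2, c=M1/2=-2, d=(M2−M1)/(6·2)=1/3, b=Δ1−h1·(2M1+M2)/6=5/3
t_q=1/2 → seg 0, τ=1/2; S=-5+11/3·τ+0·τ²+-2/3·τ³=-13/4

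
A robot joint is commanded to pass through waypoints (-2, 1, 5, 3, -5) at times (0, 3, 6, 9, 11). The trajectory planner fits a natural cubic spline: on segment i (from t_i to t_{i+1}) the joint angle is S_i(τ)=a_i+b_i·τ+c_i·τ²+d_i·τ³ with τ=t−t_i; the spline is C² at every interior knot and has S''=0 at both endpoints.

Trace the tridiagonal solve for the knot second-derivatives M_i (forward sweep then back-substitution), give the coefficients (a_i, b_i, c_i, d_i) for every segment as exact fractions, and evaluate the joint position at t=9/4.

Δ: Δ0=1, Δ1=4/3, Δ2=-2/3, Δ3=-4
row 1: diag=12, rhs=2; c'=1/4, d'=1/6
row 2: denom=12−3·1/4=45/4; d'=(-12−3·1/6)/(45/4)=-10/9
row 3: denom=10−3·4/15=46/5; d'=(-20−3·-10/9)/(46/5)=-125/69
back: M3=-125/69
back: M2=-10/9−4/15·-125/69=-130/207
back: M1=1/6−1/4·-130/207=67/207
M: M0=0, M1=67/207, M2=-130/207, M3=-125/69, M4=0
seg 0: a=-2, c=M0/2=0, d=(M1−M0)/(6·3)=67/3726, b=Δ0−h0·(2M0+M1)/6=347/414
seg 1: a=1, c=M1/2=67/414, d=(M2−M1)/(6·3)=-197/3726, b=Δ1−h1·(2M1+M2)/6=274/207
seg 2: a=5, c=M2/2=-65/207, d=(M3−M2)/(6·3)=-245/3726, b=Δ2−h2·(2M2+M3)/6=359/414
seg 3: a=3, c=M3/2=-125/138, d=(M4−M3)/(6·2)=125/828, b=Δ3−h3·(2M3+M4)/6=-578/207
t_q=9/4 → seg 0, τ=9/4; S=-2+347/414·τ+0·τ²+67/3726·τ³=267/2944

  seg 0: a=-2 b=347/414 c=0 d=67/3726
  seg 1: a=1 b=274/207 c=67/414 d=-197/3726
  seg 2: a=5 b=359/414 c=-65/207 d=-245/3726
  seg 3: a=3 b=-578/207 c=-125/138 d=125/828
S(9/4) = 267/2944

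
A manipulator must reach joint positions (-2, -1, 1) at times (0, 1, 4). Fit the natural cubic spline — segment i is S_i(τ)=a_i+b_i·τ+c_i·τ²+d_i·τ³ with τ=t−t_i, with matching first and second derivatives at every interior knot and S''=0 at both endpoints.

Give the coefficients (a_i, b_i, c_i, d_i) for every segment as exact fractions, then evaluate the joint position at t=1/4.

  seg 0: a=-2 b=25/24 c=0 d=-1/24
  seg 1: a=-1 b=11/12 c=-1/8 d=1/72
S(1/4) = -891/512

Δ: Δ0=1, Δ1=2/3
row 1: diag=8, rhs=-2; c'=3/8, d'=-1/4
back: M1=-1/4
M: M0=0, M1=-1/4, M2=0
seg 0: a=-2, c=M0/2=0, d=(M1−M0)/(6·1)=-1/24, b=Δ0−h0·(2M0+M1)/6=25/24
seg 1: a=-1, c=M1/2=-1/8, d=(M2−M1)/(6·3)=1/72, b=Δ1−h1·(2M1+M2)/6=11/12
t_q=1/4 → seg 0, τ=1/4; S=-2+25/24·τ+0·τ²+-1/24·τ³=-891/512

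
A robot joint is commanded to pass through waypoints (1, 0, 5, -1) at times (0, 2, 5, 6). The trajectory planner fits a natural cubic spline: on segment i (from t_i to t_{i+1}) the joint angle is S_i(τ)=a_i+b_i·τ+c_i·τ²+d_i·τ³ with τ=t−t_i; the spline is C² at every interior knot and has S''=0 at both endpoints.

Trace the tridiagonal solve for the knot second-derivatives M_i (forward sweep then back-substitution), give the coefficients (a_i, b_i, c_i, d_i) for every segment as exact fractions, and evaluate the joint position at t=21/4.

Δ: Δ0=-1/2, Δ1=5/3, Δ2=-6
row 1: diag=10, rhs=13; c'=3/10, d'=13/10
row 2: denom=8−3·3/10=71/10; d'=(-46−3·13/10)/(71/10)=-499/71
back: M2=-499/71
back: M1=13/10−3/10·-499/71=242/71
M: M0=0, M1=242/71, M2=-499/71, M3=0
seg 0: a=1, c=M0/2=0, d=(M1−M0)/(6·2)=121/426, b=Δ0−h0·(2M0+M1)/6=-697/426
seg 1: a=0, c=M1/2=121/71, d=(M2−M1)/(6·3)=-247/426, b=Δ1−h1·(2M1+M2)/6=755/426
seg 2: a=5, c=M2/2=-499/142, d=(M3−M2)/(6·1)=499/426, b=Δ2−h2·(2M2+M3)/6=-779/213
t_q=21/4 → seg 2, τ=1/4; S=5+-779/213·τ+-499/142·τ²+499/426·τ³=35301/9088

  seg 0: a=1 b=-697/426 c=0 d=121/426
  seg 1: a=0 b=755/426 c=121/71 d=-247/426
  seg 2: a=5 b=-779/213 c=-499/142 d=499/426
S(21/4) = 35301/9088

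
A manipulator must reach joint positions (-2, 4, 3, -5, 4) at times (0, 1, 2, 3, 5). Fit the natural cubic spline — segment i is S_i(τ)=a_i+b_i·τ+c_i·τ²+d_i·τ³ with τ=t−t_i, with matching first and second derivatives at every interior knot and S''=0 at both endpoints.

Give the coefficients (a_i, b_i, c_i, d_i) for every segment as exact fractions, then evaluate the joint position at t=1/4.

Δ: Δ0=6, Δ1=-1, Δ2=-8, Δ3=9/2
row 1: diag=4, rhs=-42; c'=1/4, d'=-21/2
row 2: denom=4−1·1/4=15/4; d'=(-42−1·-21/2)/(15/4)=-42/5
row 3: denom=6−1·4/15=86/15; d'=(75−1·-42/5)/(86/15)=1251/86
back: M3=1251/86
back: M2=-42/5−4/15·1251/86=-528/43
back: M1=-21/2−1/4·-528/43=-639/86
M: M0=0, M1=-639/86, M2=-528/43, M3=1251/86, M4=0
seg 0: a=-2, c=M0/2=0, d=(M1−M0)/(6·1)=-213/172, b=Δ0−h0·(2M0+M1)/6=1245/172
seg 1: a=4, c=M1/2=-639/172, d=(M2−M1)/(6·1)=-139/172, b=Δ1−h1·(2M1+M2)/6=303/86
seg 2: a=3, c=M2/2=-264/43, d=(M3−M2)/(6·1)=769/172, b=Δ2−h2·(2M2+M3)/6=-1089/172
seg 3: a=-5, c=M3/2=1251/172, d=(M4−M3)/(6·2)=-417/344, b=Δ3−h3·(2M3+M4)/6=-447/86
t_q=1/4 → seg 0, τ=1/4; S=-2+1245/172·τ+0·τ²+-213/172·τ³=-2309/11008

  seg 0: a=-2 b=1245/172 c=0 d=-213/172
  seg 1: a=4 b=303/86 c=-639/172 d=-139/172
  seg 2: a=3 b=-1089/172 c=-264/43 d=769/172
  seg 3: a=-5 b=-447/86 c=1251/172 d=-417/344
S(1/4) = -2309/11008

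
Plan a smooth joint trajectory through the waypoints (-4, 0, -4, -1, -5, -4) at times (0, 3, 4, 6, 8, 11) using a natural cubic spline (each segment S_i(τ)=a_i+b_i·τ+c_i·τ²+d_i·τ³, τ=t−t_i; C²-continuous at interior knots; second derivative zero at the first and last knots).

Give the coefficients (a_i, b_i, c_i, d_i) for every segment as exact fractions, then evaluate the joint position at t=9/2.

Δ: Δ0=4/3, Δ1=-4, Δ2=3/2, Δ3=-2, Δ4=1/3
row 1: diag=8, rhs=-32; c'=1/8, d'=-4
row 2: denom=6−1·1/8=47/8; d'=(33−1·-4)/(47/8)=296/47
row 3: denom=8−2·16/47=344/47; d'=(-21−2·296/47)/(344/47)=-1579/344
row 4: denom=10−2·47/172=813/86; d'=(14−2·-1579/344)/(813/86)=1329/542
back: M4=1329/542
back: M3=-1579/344−47/172·1329/542=-2851/542
back: M2=296/47−16/47·-2851/542=2192/271
back: M1=-4−1/8·2192/271=-1358/271
M: M0=0, M1=-1358/271, M2=2192/271, M3=-2851/542, M4=1329/542, M5=0
seg 0: a=-4, c=M0/2=0, d=(M1−M0)/(6·3)=-679/2439, b=Δ0−h0·(2M0+M1)/6=3121/813
seg 1: a=0, c=M1/2=-679/271, d=(M2−M1)/(6·1)=1775/813, b=Δ1−h1·(2M1+M2)/6=-2990/813
seg 2: a=-4, c=M2/2=1096/271, d=(M3−M2)/(6·2)=-7235/6504, b=Δ2−h2·(2M2+M3)/6=-1739/813
seg 3: a=-1, c=M3/2=-2851/1084, d=(M4−M3)/(6·2)=1045/1626, b=Δ3−h3·(2M3+M4)/6=1121/1626
seg 4: a=-5, c=M4/2=1329/1084, d=(M5−M4)/(6·3)=-443/3252, b=Δ4−h4·(2M4+M5)/6=-3445/1626
t_q=9/2 → seg 2, τ=1/2; S=-4+-1739/813·τ+1096/271·τ²+-7235/6504·τ³=-72801/17344

  seg 0: a=-4 b=3121/813 c=0 d=-679/2439
  seg 1: a=0 b=-2990/813 c=-679/271 d=1775/813
  seg 2: a=-4 b=-1739/813 c=1096/271 d=-7235/6504
  seg 3: a=-1 b=1121/1626 c=-2851/1084 d=1045/1626
  seg 4: a=-5 b=-3445/1626 c=1329/1084 d=-443/3252
S(9/2) = -72801/17344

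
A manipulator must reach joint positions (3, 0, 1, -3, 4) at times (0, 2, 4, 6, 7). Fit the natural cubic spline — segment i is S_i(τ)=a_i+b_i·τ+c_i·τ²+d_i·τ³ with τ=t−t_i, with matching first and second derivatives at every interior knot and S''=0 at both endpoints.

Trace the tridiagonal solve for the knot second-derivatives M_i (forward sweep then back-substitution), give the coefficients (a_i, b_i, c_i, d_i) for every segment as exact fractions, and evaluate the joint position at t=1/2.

Δ: Δ0=-3/2, Δ1=1/2, Δ2=-2, Δ3=7
row 1: diag=8, rhs=12; c'=1/4, d'=3/2
row 2: denom=8−2·1/4=15/2; d'=(-15−2·3/2)/(15/2)=-12/5
row 3: denom=6−2·4/15=82/15; d'=(54−2·-12/5)/(82/15)=441/41
back: M3=441/41
back: M2=-12/5−4/15·441/41=-216/41
back: M1=3/2−1/4·-216/41=231/82
M: M0=0, M1=231/82, M2=-216/41, M3=441/41, M4=0
seg 0: a=3, c=M0/2=0, d=(M1−M0)/(6·2)=77/328, b=Δ0−h0·(2M0+M1)/6=-100/41
seg 1: a=0, c=M1/2=231/164, d=(M2−M1)/(6·2)=-221/328, b=Δ1−h1·(2M1+M2)/6=31/82
seg 2: a=1, c=M2/2=-108/41, d=(M3−M2)/(6·2)=219/164, b=Δ2−h2·(2M2+M3)/6=-85/41
seg 3: a=-3, c=M3/2=441/82, d=(M4−M3)/(6·1)=-147/82, b=Δ3−h3·(2M3+M4)/6=140/41
t_q=1/2 → seg 0, τ=1/2; S=3+-100/41·τ+0·τ²+77/328·τ³=4749/2624

  seg 0: a=3 b=-100/41 c=0 d=77/328
  seg 1: a=0 b=31/82 c=231/164 d=-221/328
  seg 2: a=1 b=-85/41 c=-108/41 d=219/164
  seg 3: a=-3 b=140/41 c=441/82 d=-147/82
S(1/2) = 4749/2624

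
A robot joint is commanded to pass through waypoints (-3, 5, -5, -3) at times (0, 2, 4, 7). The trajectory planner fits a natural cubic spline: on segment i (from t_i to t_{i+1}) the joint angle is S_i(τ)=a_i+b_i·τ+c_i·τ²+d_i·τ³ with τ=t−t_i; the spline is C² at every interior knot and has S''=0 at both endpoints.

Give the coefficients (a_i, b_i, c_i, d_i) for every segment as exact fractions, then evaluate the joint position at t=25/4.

  seg 0: a=-3 b=20/3 c=0 d=-2/3
  seg 1: a=5 b=-4/3 c=-4 d=13/12
  seg 2: a=-5 b=-13/3 c=5/2 d=-5/18
S(25/4) = -673/128

Δ: Δ0=4, Δ1=-5, Δ2=2/3
row 1: diag=8, rhs=-54; c'=1/4, d'=-27/4
row 2: denom=10−2·1/4=19/2; d'=(34−2·-27/4)/(19/2)=5
back: M2=5
back: M1=-27/4−1/4·5=-8
M: M0=0, M1=-8, M2=5, M3=0
seg 0: a=-3, c=M0/2=0, d=(M1−M0)/(6·2)=-2/3, b=Δ0−h0·(2M0+M1)/6=20/3
seg 1: a=5, c=M1/2=-4, d=(M2−M1)/(6·2)=13/12, b=Δ1−h1·(2M1+M2)/6=-4/3
seg 2: a=-5, c=M2/2=5/2, d=(M3−M2)/(6·3)=-5/18, b=Δ2−h2·(2M2+M3)/6=-13/3
t_q=25/4 → seg 2, τ=9/4; S=-5+-13/3·τ+5/2·τ²+-5/18·τ³=-673/128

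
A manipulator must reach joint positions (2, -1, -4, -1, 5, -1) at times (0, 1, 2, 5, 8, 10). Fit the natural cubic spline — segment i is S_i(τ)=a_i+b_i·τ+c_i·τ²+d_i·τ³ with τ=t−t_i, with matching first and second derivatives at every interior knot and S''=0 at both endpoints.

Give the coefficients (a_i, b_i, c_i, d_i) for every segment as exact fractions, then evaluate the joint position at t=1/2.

Δ: Δ0=-3, Δ1=-3, Δ2=1, Δ3=2, Δ4=-3
row 1: diag=4, rhs=0; c'=1/4, d'=0
row 2: denom=8−1·1/4=31/4; d'=(24−1·0)/(31/4)=96/31
row 3: denom=12−3·12/31=336/31; d'=(6−3·96/31)/(336/31)=-17/56
row 4: denom=10−3·31/112=1027/112; d'=(-30−3·-17/56)/(1027/112)=-3258/1027
back: M4=-3258/1027
back: M3=-17/56−31/112·-3258/1027=590/1027
back: M2=96/31−12/31·590/1027=2952/1027
back: M1=0−1/4·2952/1027=-738/1027
M: M0=0, M1=-738/1027, M2=2952/1027, M3=590/1027, M4=-3258/1027, M5=0
seg 0: a=2, c=M0/2=0, d=(M1−M0)/(6·1)=-123/1027, b=Δ0−h0·(2M0+M1)/6=-2958/1027
seg 1: a=-1, c=M1/2=-369/1027, d=(M2−M1)/(6·1)=615/1027, b=Δ1−h1·(2M1+M2)/6=-3327/1027
seg 2: a=-4, c=M2/2=1476/1027, d=(M3−M2)/(6·3)=-1181/9243, b=Δ2−h2·(2M2+M3)/6=-2220/1027
seg 3: a=-1, c=M3/2=295/1027, d=(M4−M3)/(6·3)=-148/711, b=Δ3−h3·(2M3+M4)/6=3093/1027
seg 4: a=5, c=M4/2=-1629/1027, d=(M5−M4)/(6·2)=543/2054, b=Δ4−h4·(2M4+M5)/6=-909/1027
t_q=1/2 → seg 0, τ=1/2; S=2+-2958/1027·τ+0·τ²+-123/1027·τ³=4477/8216

  seg 0: a=2 b=-2958/1027 c=0 d=-123/1027
  seg 1: a=-1 b=-3327/1027 c=-369/1027 d=615/1027
  seg 2: a=-4 b=-2220/1027 c=1476/1027 d=-1181/9243
  seg 3: a=-1 b=3093/1027 c=295/1027 d=-148/711
  seg 4: a=5 b=-909/1027 c=-1629/1027 d=543/2054
S(1/2) = 4477/8216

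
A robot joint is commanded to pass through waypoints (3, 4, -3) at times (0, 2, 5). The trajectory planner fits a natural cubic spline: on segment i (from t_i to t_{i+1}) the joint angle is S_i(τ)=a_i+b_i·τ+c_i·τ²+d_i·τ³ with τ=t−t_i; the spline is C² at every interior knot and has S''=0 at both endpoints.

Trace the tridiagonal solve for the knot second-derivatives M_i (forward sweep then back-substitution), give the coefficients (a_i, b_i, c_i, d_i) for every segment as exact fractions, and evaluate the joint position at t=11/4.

Δ: Δ0=1/2, Δ1=-7/3
row 1: diag=10, rhs=-17; c'=3/10, d'=-17/10
back: M1=-17/10
M: M0=0, M1=-17/10, M2=0
seg 0: a=3, c=M0/2=0, d=(M1−M0)/(6·2)=-17/120, b=Δ0−h0·(2M0+M1)/6=16/15
seg 1: a=4, c=M1/2=-17/20, d=(M2−M1)/(6·3)=17/180, b=Δ1−h1·(2M1+M2)/6=-19/30
t_q=11/4 → seg 1, τ=3/4; S=4+-19/30·τ+-17/20·τ²+17/180·τ³=3951/1280

  seg 0: a=3 b=16/15 c=0 d=-17/120
  seg 1: a=4 b=-19/30 c=-17/20 d=17/180
S(11/4) = 3951/1280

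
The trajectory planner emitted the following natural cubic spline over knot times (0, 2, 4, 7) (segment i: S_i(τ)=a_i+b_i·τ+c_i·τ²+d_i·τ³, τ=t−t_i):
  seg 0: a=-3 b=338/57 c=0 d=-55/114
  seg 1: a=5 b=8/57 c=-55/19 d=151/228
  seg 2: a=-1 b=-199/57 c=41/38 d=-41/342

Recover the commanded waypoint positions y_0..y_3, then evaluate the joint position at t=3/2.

y_0=-3 y_1=5 y_2=-1 y_3=-5
S(3/2) = 1297/304

y_0 = S_0(0) = a_0 = -3
y_1 = S_1(0) = a_1 = 5
y_2 = S_2(0) = a_2 = -1
y_3 = S_2(3) = -5
t_q=3/2 is in segment 0 (τ=3/2); S_0(τ)=1297/304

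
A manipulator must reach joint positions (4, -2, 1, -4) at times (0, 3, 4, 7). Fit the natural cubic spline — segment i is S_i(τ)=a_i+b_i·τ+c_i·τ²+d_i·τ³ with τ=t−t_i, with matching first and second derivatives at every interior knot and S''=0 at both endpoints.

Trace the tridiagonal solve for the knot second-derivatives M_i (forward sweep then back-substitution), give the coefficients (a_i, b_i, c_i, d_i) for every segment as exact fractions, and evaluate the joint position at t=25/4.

  seg 0: a=4 b=-260/63 c=0 d=134/567
  seg 1: a=-2 b=142/63 c=134/63 d=-29/21
  seg 2: a=1 b=149/63 c=-127/63 d=127/567
S(25/4) = -597/448

Δ: Δ0=-2, Δ1=3, Δ2=-5/3
row 1: diag=8, rhs=30; c'=1/8, d'=15/4
row 2: denom=8−1·1/8=63/8; d'=(-28−1·15/4)/(63/8)=-254/63
back: M2=-254/63
back: M1=15/4−1/8·-254/63=268/63
M: M0=0, M1=268/63, M2=-254/63, M3=0
seg 0: a=4, c=M0/2=0, d=(M1−M0)/(6·3)=134/567, b=Δ0−h0·(2M0+M1)/6=-260/63
seg 1: a=-2, c=M1/2=134/63, d=(M2−M1)/(6·1)=-29/21, b=Δ1−h1·(2M1+M2)/6=142/63
seg 2: a=1, c=M2/2=-127/63, d=(M3−M2)/(6·3)=127/567, b=Δ2−h2·(2M2+M3)/6=149/63
t_q=25/4 → seg 2, τ=9/4; S=1+149/63·τ+-127/63·τ²+127/567·τ³=-597/448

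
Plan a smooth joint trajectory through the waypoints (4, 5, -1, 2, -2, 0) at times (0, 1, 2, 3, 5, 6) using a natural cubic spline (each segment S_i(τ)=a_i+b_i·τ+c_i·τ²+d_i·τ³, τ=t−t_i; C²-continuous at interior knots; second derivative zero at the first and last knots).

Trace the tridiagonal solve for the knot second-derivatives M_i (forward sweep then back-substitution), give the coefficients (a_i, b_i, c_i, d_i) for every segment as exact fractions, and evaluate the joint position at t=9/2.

Δ: Δ0=1, Δ1=-6, Δ2=3, Δ3=-2, Δ4=2
row 1: diag=4, rhs=-42; c'=1/4, d'=-21/2
row 2: denom=4−1·1/4=15/4; d'=(54−1·-21/2)/(15/4)=86/5
row 3: denom=6−1·4/15=86/15; d'=(-30−1·86/5)/(86/15)=-354/43
row 4: denom=6−2·15/43=228/43; d'=(24−2·-354/43)/(228/43)=145/19
back: M4=145/19
back: M3=-354/43−15/43·145/19=-207/19
back: M2=86/5−4/15·-207/19=382/19
back: M1=-21/2−1/4·382/19=-295/19
M: M0=0, M1=-295/19, M2=382/19, M3=-207/19, M4=145/19, M5=0
seg 0: a=4, c=M0/2=0, d=(M1−M0)/(6·1)=-295/114, b=Δ0−h0·(2M0+M1)/6=409/114
seg 1: a=5, c=M1/2=-295/38, d=(M2−M1)/(6·1)=677/114, b=Δ1−h1·(2M1+M2)/6=-238/57
seg 2: a=-1, c=M2/2=191/19, d=(M3−M2)/(6·1)=-31/6, b=Δ2−h2·(2M2+M3)/6=-215/114
seg 3: a=2, c=M3/2=-207/38, d=(M4−M3)/(6·2)=88/57, b=Δ3−h3·(2M3+M4)/6=155/57
seg 4: a=-2, c=M4/2=145/38, d=(M5−M4)/(6·1)=-145/114, b=Δ4−h4·(2M4+M5)/6=-31/57
t_q=9/2 → seg 3, τ=3/2; S=2+155/57·τ+-207/38·τ²+88/57·τ³=-147/152

  seg 0: a=4 b=409/114 c=0 d=-295/114
  seg 1: a=5 b=-238/57 c=-295/38 d=677/114
  seg 2: a=-1 b=-215/114 c=191/19 d=-31/6
  seg 3: a=2 b=155/57 c=-207/38 d=88/57
  seg 4: a=-2 b=-31/57 c=145/38 d=-145/114
S(9/2) = -147/152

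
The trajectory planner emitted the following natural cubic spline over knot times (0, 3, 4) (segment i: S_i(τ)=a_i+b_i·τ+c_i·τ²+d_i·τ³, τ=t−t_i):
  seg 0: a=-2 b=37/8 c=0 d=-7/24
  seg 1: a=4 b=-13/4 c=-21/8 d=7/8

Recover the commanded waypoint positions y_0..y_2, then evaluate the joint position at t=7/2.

y_0=-2 y_1=4 y_2=-1
S(7/2) = 117/64

y_0 = S_0(0) = a_0 = -2
y_1 = S_1(0) = a_1 = 4
y_2 = S_1(1) = -1
t_q=7/2 is in segment 1 (τ=1/2); S_1(τ)=117/64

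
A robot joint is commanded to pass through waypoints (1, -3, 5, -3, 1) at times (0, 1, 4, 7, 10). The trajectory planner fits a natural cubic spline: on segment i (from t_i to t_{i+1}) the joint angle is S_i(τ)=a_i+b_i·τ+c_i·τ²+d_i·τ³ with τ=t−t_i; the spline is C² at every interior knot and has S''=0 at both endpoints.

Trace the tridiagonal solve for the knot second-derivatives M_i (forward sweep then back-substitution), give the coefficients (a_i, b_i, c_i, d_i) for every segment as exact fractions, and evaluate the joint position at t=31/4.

  seg 0: a=1 b=-418/81 c=0 d=94/81
  seg 1: a=-3 b=-136/81 c=94/27 d=-494/729
  seg 2: a=5 b=74/81 c=-212/81 d=346/729
  seg 3: a=-3 b=-160/81 c=134/81 d=-134/729
S(31/4) = -1045/288

Δ: Δ0=-4, Δ1=8/3, Δ2=-8/3, Δ3=4/3
row 1: diag=8, rhs=40; c'=3/8, d'=5
row 2: denom=12−3·3/8=87/8; d'=(-32−3·5)/(87/8)=-376/87
row 3: denom=12−3·8/29=324/29; d'=(24−3·-376/87)/(324/29)=268/81
back: M3=268/81
back: M2=-376/87−8/29·268/81=-424/81
back: M1=5−3/8·-424/81=188/27
M: M0=0, M1=188/27, M2=-424/81, M3=268/81, M4=0
seg 0: a=1, c=M0/2=0, d=(M1−M0)/(6·1)=94/81, b=Δ0−h0·(2M0+M1)/6=-418/81
seg 1: a=-3, c=M1/2=94/27, d=(M2−M1)/(6·3)=-494/729, b=Δ1−h1·(2M1+M2)/6=-136/81
seg 2: a=5, c=M2/2=-212/81, d=(M3−M2)/(6·3)=346/729, b=Δ2−h2·(2M2+M3)/6=74/81
seg 3: a=-3, c=M3/2=134/81, d=(M4−M3)/(6·3)=-134/729, b=Δ3−h3·(2M3+M4)/6=-160/81
t_q=31/4 → seg 3, τ=3/4; S=-3+-160/81·τ+134/81·τ²+-134/729·τ³=-1045/288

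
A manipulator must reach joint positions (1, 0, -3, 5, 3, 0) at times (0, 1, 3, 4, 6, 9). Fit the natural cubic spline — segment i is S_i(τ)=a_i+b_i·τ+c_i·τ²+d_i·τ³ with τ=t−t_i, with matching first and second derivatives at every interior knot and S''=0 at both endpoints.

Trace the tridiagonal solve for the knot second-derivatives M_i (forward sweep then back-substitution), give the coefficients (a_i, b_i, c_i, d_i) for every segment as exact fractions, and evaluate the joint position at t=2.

  seg 0: a=1 b=-325/1732 c=0 d=-1407/1732
  seg 1: a=0 b=-2273/866 c=-4221/1732 d=5195/3464
  seg 2: a=-3 b=2435/433 c=2841/433 d=-1812/433
  seg 3: a=5 b=2681/433 c=-2595/433 d=519/433
  seg 4: a=3 b=-1471/433 c=519/433 d=-173/1299
S(2) = -12339/3464

Δ: Δ0=-1, Δ1=-3/2, Δ2=8, Δ3=-1, Δ4=-1
row 1: diag=6, rhs=-3; c'=1/3, d'=-1/2
row 2: denom=6−2·1/3=16/3; d'=(57−2·-1/2)/(16/3)=87/8
row 3: denom=6−1·3/16=93/16; d'=(-54−1·87/8)/(93/16)=-346/31
row 4: denom=10−2·32/93=866/93; d'=(0−2·-346/31)/(866/93)=1038/433
back: M4=1038/433
back: M3=-346/31−32/93·1038/433=-5190/433
back: M2=87/8−3/16·-5190/433=5682/433
back: M1=-1/2−1/3·5682/433=-4221/866
M: M0=0, M1=-4221/866, M2=5682/433, M3=-5190/433, M4=1038/433, M5=0
seg 0: a=1, c=M0/2=0, d=(M1−M0)/(6·1)=-1407/1732, b=Δ0−h0·(2M0+M1)/6=-325/1732
seg 1: a=0, c=M1/2=-4221/1732, d=(M2−M1)/(6·2)=5195/3464, b=Δ1−h1·(2M1+M2)/6=-2273/866
seg 2: a=-3, c=M2/2=2841/433, d=(M3−M2)/(6·1)=-1812/433, b=Δ2−h2·(2M2+M3)/6=2435/433
seg 3: a=5, c=M3/2=-2595/433, d=(M4−M3)/(6·2)=519/433, b=Δ3−h3·(2M3+M4)/6=2681/433
seg 4: a=3, c=M4/2=519/433, d=(M5−M4)/(6·3)=-173/1299, b=Δ4−h4·(2M4+M5)/6=-1471/433
t_q=2 → seg 1, τ=1; S=0+-2273/866·τ+-4221/1732·τ²+5195/3464·τ³=-12339/3464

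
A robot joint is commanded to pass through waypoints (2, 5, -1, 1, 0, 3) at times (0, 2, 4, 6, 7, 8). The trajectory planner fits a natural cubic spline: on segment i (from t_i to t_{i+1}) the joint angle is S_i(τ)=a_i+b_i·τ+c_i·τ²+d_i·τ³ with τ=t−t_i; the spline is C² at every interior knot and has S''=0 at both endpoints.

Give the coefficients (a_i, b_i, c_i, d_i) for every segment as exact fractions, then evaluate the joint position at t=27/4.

Δ: Δ0=3/2, Δ1=-3, Δ2=1, Δ3=-1, Δ4=3
row 1: diag=8, rhs=-27; c'=1/4, d'=-27/8
row 2: denom=8−2·1/4=15/2; d'=(24−2·-27/8)/(15/2)=41/10
row 3: denom=6−2·4/15=82/15; d'=(-12−2·41/10)/(82/15)=-303/82
row 4: denom=4−1·15/82=313/82; d'=(24−1·-303/82)/(313/82)=2271/313
back: M4=2271/313
back: M3=-303/82−15/82·2271/313=-1572/313
back: M2=41/10−4/15·-1572/313=3405/626
back: M1=-27/8−1/4·3405/626=-1482/313
M: M0=0, M1=-1482/313, M2=3405/626, M3=-1572/313, M4=2271/313, M5=0
seg 0: a=2, c=M0/2=0, d=(M1−M0)/(6·2)=-247/626, b=Δ0−h0·(2M0+M1)/6=1927/626
seg 1: a=5, c=M1/2=-741/313, d=(M2−M1)/(6·2)=2123/2504, b=Δ1−h1·(2M1+M2)/6=-1037/626
seg 2: a=-1, c=M2/2=3405/1252, d=(M3−M2)/(6·2)=-2183/2504, b=Δ2−h2·(2M2+M3)/6=-298/313
seg 3: a=1, c=M3/2=-786/313, d=(M4−M3)/(6·1)=1281/626, b=Δ3−h3·(2M3+M4)/6=-335/626
seg 4: a=0, c=M4/2=2271/626, d=(M5−M4)/(6·1)=-757/626, b=Δ4−h4·(2M4+M5)/6=182/313
t_q=27/4 → seg 3, τ=3/4; S=1+-335/626·τ+-786/313·τ²+1281/626·τ³=1979/40064

  seg 0: a=2 b=1927/626 c=0 d=-247/626
  seg 1: a=5 b=-1037/626 c=-741/313 d=2123/2504
  seg 2: a=-1 b=-298/313 c=3405/1252 d=-2183/2504
  seg 3: a=1 b=-335/626 c=-786/313 d=1281/626
  seg 4: a=0 b=182/313 c=2271/626 d=-757/626
S(27/4) = 1979/40064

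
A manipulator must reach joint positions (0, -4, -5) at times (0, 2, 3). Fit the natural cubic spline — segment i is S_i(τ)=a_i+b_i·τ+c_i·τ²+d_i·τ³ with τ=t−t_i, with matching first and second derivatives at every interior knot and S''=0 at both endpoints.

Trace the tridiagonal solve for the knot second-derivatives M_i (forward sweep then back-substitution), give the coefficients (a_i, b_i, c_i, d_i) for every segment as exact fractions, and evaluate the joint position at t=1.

Δ: Δ0=-2, Δ1=-1
row 1: diag=6, rhs=6; c'=1/6, d'=1
back: M1=1
M: M0=0, M1=1, M2=0
seg 0: a=0, c=M0/2=0, d=(M1−M0)/(6·2)=1/12, b=Δ0−h0·(2M0+M1)/6=-7/3
seg 1: a=-4, c=M1/2=1/2, d=(M2−M1)/(6·1)=-1/6, b=Δ1−h1·(2M1+M2)/6=-4/3
t_q=1 → seg 0, τ=1; S=0+-7/3·τ+0·τ²+1/12·τ³=-9/4

  seg 0: a=0 b=-7/3 c=0 d=1/12
  seg 1: a=-4 b=-4/3 c=1/2 d=-1/6
S(1) = -9/4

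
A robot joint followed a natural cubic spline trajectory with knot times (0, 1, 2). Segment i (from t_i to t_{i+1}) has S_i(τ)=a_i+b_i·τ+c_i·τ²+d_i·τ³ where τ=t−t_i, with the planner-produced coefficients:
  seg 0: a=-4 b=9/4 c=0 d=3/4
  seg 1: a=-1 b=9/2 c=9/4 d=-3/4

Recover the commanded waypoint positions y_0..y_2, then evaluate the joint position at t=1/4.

y_0 = S_0(0) = a_0 = -4
y_1 = S_1(0) = a_1 = -1
y_2 = S_1(1) = 5
t_q=1/4 is in segment 0 (τ=1/4); S_0(τ)=-877/256

y_0=-4 y_1=-1 y_2=5
S(1/4) = -877/256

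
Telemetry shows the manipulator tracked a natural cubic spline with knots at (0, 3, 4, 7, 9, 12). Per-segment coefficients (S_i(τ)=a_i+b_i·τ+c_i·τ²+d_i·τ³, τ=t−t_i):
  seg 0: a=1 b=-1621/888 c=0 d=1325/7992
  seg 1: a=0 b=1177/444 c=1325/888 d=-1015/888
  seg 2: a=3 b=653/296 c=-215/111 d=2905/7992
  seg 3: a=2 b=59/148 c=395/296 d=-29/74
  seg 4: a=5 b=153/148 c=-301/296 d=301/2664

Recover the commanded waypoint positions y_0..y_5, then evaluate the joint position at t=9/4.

y_0=1 y_1=0 y_2=3 y_3=2 y_4=5 y_5=2
S(9/4) = -23089/18944

y_0 = S_0(0) = a_0 = 1
y_1 = S_1(0) = a_1 = 0
y_2 = S_2(0) = a_2 = 3
y_3 = S_3(0) = a_3 = 2
y_4 = S_4(0) = a_4 = 5
y_5 = S_4(3) = 2
t_q=9/4 is in segment 0 (τ=9/4); S_0(τ)=-23089/18944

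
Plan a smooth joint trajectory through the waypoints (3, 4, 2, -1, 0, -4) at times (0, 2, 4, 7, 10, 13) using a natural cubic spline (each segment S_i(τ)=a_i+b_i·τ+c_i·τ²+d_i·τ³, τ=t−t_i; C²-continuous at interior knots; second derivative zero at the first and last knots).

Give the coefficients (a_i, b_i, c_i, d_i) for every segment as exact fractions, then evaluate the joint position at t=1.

  seg 0: a=3 b=227/261 c=0 d=-193/2088
  seg 1: a=4 b=-125/522 c=-193/348 d=91/1044
  seg 2: a=2 b=-737/522 c=-11/348 d=529/9396
  seg 3: a=-1 b=-85/1044 c=124/261 d=-1055/9396
  seg 4: a=0 b=-137/522 c=-559/1044 d=559/9396
S(1) = 2629/696

Δ: Δ0=1/2, Δ1=-1, Δ2=-1, Δ3=1/3, Δ4=-4/3
row 1: diag=8, rhs=-9; c'=1/4, d'=-9/8
row 2: denom=10−2·1/4=19/2; d'=(0−2·-9/8)/(19/2)=9/38
row 3: denom=12−3·6/19=210/19; d'=(8−3·9/38)/(210/19)=277/420
row 4: denom=12−3·19/70=783/70; d'=(-10−3·277/420)/(783/70)=-559/522
back: M4=-559/522
back: M3=277/420−19/70·-559/522=248/261
back: M2=9/38−6/19·248/261=-11/174
back: M1=-9/8−1/4·-11/174=-193/174
M: M0=0, M1=-193/174, M2=-11/174, M3=248/261, M4=-559/522, M5=0
seg 0: a=3, c=M0/2=0, d=(M1−M0)/(6·2)=-193/2088, b=Δ0−h0·(2M0+M1)/6=227/261
seg 1: a=4, c=M1/2=-193/348, d=(M2−M1)/(6·2)=91/1044, b=Δ1−h1·(2M1+M2)/6=-125/522
seg 2: a=2, c=M2/2=-11/348, d=(M3−M2)/(6·3)=529/9396, b=Δ2−h2·(2M2+M3)/6=-737/522
seg 3: a=-1, c=M3/2=124/261, d=(M4−M3)/(6·3)=-1055/9396, b=Δ3−h3·(2M3+M4)/6=-85/1044
seg 4: a=0, c=M4/2=-559/1044, d=(M5−M4)/(6·3)=559/9396, b=Δ4−h4·(2M4+M5)/6=-137/522
t_q=1 → seg 0, τ=1; S=3+227/261·τ+0·τ²+-193/2088·τ³=2629/696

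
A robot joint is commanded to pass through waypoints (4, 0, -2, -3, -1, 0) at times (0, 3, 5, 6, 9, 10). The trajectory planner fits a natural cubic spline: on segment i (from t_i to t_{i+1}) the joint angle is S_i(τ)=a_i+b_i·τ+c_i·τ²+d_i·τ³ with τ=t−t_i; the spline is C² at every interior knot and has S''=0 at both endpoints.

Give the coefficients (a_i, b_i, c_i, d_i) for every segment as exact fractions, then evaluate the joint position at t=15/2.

Δ: Δ0=-4/3, Δ1=-1, Δ2=-1, Δ3=2/3, Δ4=1
row 1: diag=10, rhs=2; c'=1/5, d'=1/5
row 2: denom=6−2·1/5=28/5; d'=(0−2·1/5)/(28/5)=-1/14
row 3: denom=8−1·5/28=219/28; d'=(10−1·-1/14)/(219/28)=94/73
row 4: denom=8−3·28/73=500/73; d'=(2−3·94/73)/(500/73)=-34/125
back: M4=-34/125
back: M3=94/73−28/73·-34/125=174/125
back: M2=-1/14−5/28·174/125=-8/25
back: M1=1/5−1/5·-8/25=33/125
M: M0=0, M1=33/125, M2=-8/25, M3=174/125, M4=-34/125, M5=0
seg 0: a=4, c=M0/2=0, d=(M1−M0)/(6·3)=11/750, b=Δ0−h0·(2M0+M1)/6=-1099/750
seg 1: a=0, c=M1/2=33/250, d=(M2−M1)/(6·2)=-73/1500, b=Δ1−h1·(2M1+M2)/6=-401/375
seg 2: a=-2, c=M2/2=-4/25, d=(M3−M2)/(6·1)=107/375, b=Δ2−h2·(2M2+M3)/6=-422/375
seg 3: a=-3, c=M3/2=87/125, d=(M4−M3)/(6·3)=-104/1125, b=Δ3−h3·(2M3+M4)/6=-221/375
seg 4: a=-1, c=M4/2=-17/125, d=(M5−M4)/(6·1)=17/375, b=Δ4−h4·(2M4+M5)/6=409/375
t_q=15/2 → seg 3, τ=3/2; S=-3+-221/375·τ+87/125·τ²+-104/1125·τ³=-263/100

  seg 0: a=4 b=-1099/750 c=0 d=11/750
  seg 1: a=0 b=-401/375 c=33/250 d=-73/1500
  seg 2: a=-2 b=-422/375 c=-4/25 d=107/375
  seg 3: a=-3 b=-221/375 c=87/125 d=-104/1125
  seg 4: a=-1 b=409/375 c=-17/125 d=17/375
S(15/2) = -263/100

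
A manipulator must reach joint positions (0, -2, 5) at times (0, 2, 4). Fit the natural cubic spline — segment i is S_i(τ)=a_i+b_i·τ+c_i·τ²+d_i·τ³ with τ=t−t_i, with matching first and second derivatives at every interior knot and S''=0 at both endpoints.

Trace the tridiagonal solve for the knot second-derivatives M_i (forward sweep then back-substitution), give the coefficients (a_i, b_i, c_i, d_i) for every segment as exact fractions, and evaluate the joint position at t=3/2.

  seg 0: a=0 b=-17/8 c=0 d=9/32
  seg 1: a=-2 b=5/4 c=27/16 d=-9/32
S(3/2) = -573/256

Δ: Δ0=-1, Δ1=7/2
row 1: diag=8, rhs=27; c'=1/4, d'=27/8
back: M1=27/8
M: M0=0, M1=27/8, M2=0
seg 0: a=0, c=M0/2=0, d=(M1−M0)/(6·2)=9/32, b=Δ0−h0·(2M0+M1)/6=-17/8
seg 1: a=-2, c=M1/2=27/16, d=(M2−M1)/(6·2)=-9/32, b=Δ1−h1·(2M1+M2)/6=5/4
t_q=3/2 → seg 0, τ=3/2; S=0+-17/8·τ+0·τ²+9/32·τ³=-573/256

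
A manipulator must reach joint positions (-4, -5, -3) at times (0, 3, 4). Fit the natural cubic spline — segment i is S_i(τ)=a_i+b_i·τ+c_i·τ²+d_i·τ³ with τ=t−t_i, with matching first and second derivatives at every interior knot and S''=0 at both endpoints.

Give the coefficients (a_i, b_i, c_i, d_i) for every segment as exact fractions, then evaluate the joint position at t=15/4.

  seg 0: a=-4 b=-29/24 c=0 d=7/72
  seg 1: a=-5 b=17/12 c=7/8 d=-7/24
S(15/4) = -1827/512

Δ: Δ0=-1/3, Δ1=2
row 1: diag=8, rhs=14; c'=1/8, d'=7/4
back: M1=7/4
M: M0=0, M1=7/4, M2=0
seg 0: a=-4, c=M0/2=0, d=(M1−M0)/(6·3)=7/72, b=Δ0−h0·(2M0+M1)/6=-29/24
seg 1: a=-5, c=M1/2=7/8, d=(M2−M1)/(6·1)=-7/24, b=Δ1−h1·(2M1+M2)/6=17/12
t_q=15/4 → seg 1, τ=3/4; S=-5+17/12·τ+7/8·τ²+-7/24·τ³=-1827/512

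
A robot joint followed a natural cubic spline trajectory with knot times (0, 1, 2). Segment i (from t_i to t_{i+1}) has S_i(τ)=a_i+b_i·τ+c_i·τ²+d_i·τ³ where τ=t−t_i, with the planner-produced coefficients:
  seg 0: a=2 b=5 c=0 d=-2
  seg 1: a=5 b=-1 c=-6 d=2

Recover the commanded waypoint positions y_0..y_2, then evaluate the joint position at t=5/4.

y_0 = S_0(0) = a_0 = 2
y_1 = S_1(0) = a_1 = 5
y_2 = S_1(1) = 0
t_q=5/4 is in segment 1 (τ=1/4); S_1(τ)=141/32

y_0=2 y_1=5 y_2=0
S(5/4) = 141/32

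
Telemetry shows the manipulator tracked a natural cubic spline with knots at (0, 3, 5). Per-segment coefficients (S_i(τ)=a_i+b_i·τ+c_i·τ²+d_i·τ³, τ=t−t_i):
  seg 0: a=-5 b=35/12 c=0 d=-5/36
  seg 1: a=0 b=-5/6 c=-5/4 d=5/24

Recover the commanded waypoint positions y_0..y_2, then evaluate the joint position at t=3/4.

y_0=-5 y_1=0 y_2=-5
S(3/4) = -735/256

y_0 = S_0(0) = a_0 = -5
y_1 = S_1(0) = a_1 = 0
y_2 = S_1(2) = -5
t_q=3/4 is in segment 0 (τ=3/4); S_0(τ)=-735/256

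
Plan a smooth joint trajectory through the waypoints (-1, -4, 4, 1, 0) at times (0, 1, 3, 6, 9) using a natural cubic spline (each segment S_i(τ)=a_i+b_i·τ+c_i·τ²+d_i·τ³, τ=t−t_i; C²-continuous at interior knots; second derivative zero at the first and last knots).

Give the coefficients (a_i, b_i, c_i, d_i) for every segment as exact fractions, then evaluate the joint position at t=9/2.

Δ: Δ0=-3, Δ1=4, Δ2=-1, Δ3=-1/3
row 1: diag=6, rhs=42; c'=1/3, d'=7
row 2: denom=10−2·1/3=28/3; d'=(-30−2·7)/(28/3)=-33/7
row 3: denom=12−3·9/28=309/28; d'=(4−3·-33/7)/(309/28)=508/309
back: M3=508/309
back: M2=-33/7−9/28·508/309=-540/103
back: M1=7−1/3·-540/103=901/103
M: M0=0, M1=901/103, M2=-540/103, M3=508/309, M4=0
seg 0: a=-1, c=M0/2=0, d=(M1−M0)/(6·1)=901/618, b=Δ0−h0·(2M0+M1)/6=-2755/618
seg 1: a=-4, c=M1/2=901/206, d=(M2−M1)/(6·2)=-1441/1236, b=Δ1−h1·(2M1+M2)/6=-26/309
seg 2: a=4, c=M2/2=-270/103, d=(M3−M2)/(6·3)=1064/2781, b=Δ2−h2·(2M2+M3)/6=1057/309
seg 3: a=1, c=M3/2=254/309, d=(M4−M3)/(6·3)=-254/2781, b=Δ3−h3·(2M3+M4)/6=-611/309
t_q=9/2 → seg 2, τ=3/2; S=4+1057/309·τ+-270/103·τ²+1064/2781·τ³=466/103

  seg 0: a=-1 b=-2755/618 c=0 d=901/618
  seg 1: a=-4 b=-26/309 c=901/206 d=-1441/1236
  seg 2: a=4 b=1057/309 c=-270/103 d=1064/2781
  seg 3: a=1 b=-611/309 c=254/309 d=-254/2781
S(9/2) = 466/103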